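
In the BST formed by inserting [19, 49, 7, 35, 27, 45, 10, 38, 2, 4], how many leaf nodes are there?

Tree built from: [19, 49, 7, 35, 27, 45, 10, 38, 2, 4]
Tree (level-order array): [19, 7, 49, 2, 10, 35, None, None, 4, None, None, 27, 45, None, None, None, None, 38]
Rule: A leaf has 0 children.
Per-node child counts:
  node 19: 2 child(ren)
  node 7: 2 child(ren)
  node 2: 1 child(ren)
  node 4: 0 child(ren)
  node 10: 0 child(ren)
  node 49: 1 child(ren)
  node 35: 2 child(ren)
  node 27: 0 child(ren)
  node 45: 1 child(ren)
  node 38: 0 child(ren)
Matching nodes: [4, 10, 27, 38]
Count of leaf nodes: 4


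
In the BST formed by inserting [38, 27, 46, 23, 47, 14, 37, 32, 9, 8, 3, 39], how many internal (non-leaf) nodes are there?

Tree built from: [38, 27, 46, 23, 47, 14, 37, 32, 9, 8, 3, 39]
Tree (level-order array): [38, 27, 46, 23, 37, 39, 47, 14, None, 32, None, None, None, None, None, 9, None, None, None, 8, None, 3]
Rule: An internal node has at least one child.
Per-node child counts:
  node 38: 2 child(ren)
  node 27: 2 child(ren)
  node 23: 1 child(ren)
  node 14: 1 child(ren)
  node 9: 1 child(ren)
  node 8: 1 child(ren)
  node 3: 0 child(ren)
  node 37: 1 child(ren)
  node 32: 0 child(ren)
  node 46: 2 child(ren)
  node 39: 0 child(ren)
  node 47: 0 child(ren)
Matching nodes: [38, 27, 23, 14, 9, 8, 37, 46]
Count of internal (non-leaf) nodes: 8


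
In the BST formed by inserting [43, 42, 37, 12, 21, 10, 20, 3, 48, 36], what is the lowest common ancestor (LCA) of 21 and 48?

Tree insertion order: [43, 42, 37, 12, 21, 10, 20, 3, 48, 36]
Tree (level-order array): [43, 42, 48, 37, None, None, None, 12, None, 10, 21, 3, None, 20, 36]
In a BST, the LCA of p=21, q=48 is the first node v on the
root-to-leaf path with p <= v <= q (go left if both < v, right if both > v).
Walk from root:
  at 43: 21 <= 43 <= 48, this is the LCA
LCA = 43


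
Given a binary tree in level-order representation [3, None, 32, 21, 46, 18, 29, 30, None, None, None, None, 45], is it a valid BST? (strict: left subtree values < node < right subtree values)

Level-order array: [3, None, 32, 21, 46, 18, 29, 30, None, None, None, None, 45]
Validate using subtree bounds (lo, hi): at each node, require lo < value < hi,
then recurse left with hi=value and right with lo=value.
Preorder trace (stopping at first violation):
  at node 3 with bounds (-inf, +inf): OK
  at node 32 with bounds (3, +inf): OK
  at node 21 with bounds (3, 32): OK
  at node 18 with bounds (3, 21): OK
  at node 29 with bounds (21, 32): OK
  at node 45 with bounds (29, 32): VIOLATION
Node 45 violates its bound: not (29 < 45 < 32).
Result: Not a valid BST


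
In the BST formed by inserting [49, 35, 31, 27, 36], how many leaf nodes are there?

Tree built from: [49, 35, 31, 27, 36]
Tree (level-order array): [49, 35, None, 31, 36, 27]
Rule: A leaf has 0 children.
Per-node child counts:
  node 49: 1 child(ren)
  node 35: 2 child(ren)
  node 31: 1 child(ren)
  node 27: 0 child(ren)
  node 36: 0 child(ren)
Matching nodes: [27, 36]
Count of leaf nodes: 2


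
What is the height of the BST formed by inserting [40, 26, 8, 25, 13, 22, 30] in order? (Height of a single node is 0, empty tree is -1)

Insertion order: [40, 26, 8, 25, 13, 22, 30]
Tree (level-order array): [40, 26, None, 8, 30, None, 25, None, None, 13, None, None, 22]
Compute height bottom-up (empty subtree = -1):
  height(22) = 1 + max(-1, -1) = 0
  height(13) = 1 + max(-1, 0) = 1
  height(25) = 1 + max(1, -1) = 2
  height(8) = 1 + max(-1, 2) = 3
  height(30) = 1 + max(-1, -1) = 0
  height(26) = 1 + max(3, 0) = 4
  height(40) = 1 + max(4, -1) = 5
Height = 5


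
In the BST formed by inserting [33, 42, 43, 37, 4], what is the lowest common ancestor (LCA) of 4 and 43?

Tree insertion order: [33, 42, 43, 37, 4]
Tree (level-order array): [33, 4, 42, None, None, 37, 43]
In a BST, the LCA of p=4, q=43 is the first node v on the
root-to-leaf path with p <= v <= q (go left if both < v, right if both > v).
Walk from root:
  at 33: 4 <= 33 <= 43, this is the LCA
LCA = 33


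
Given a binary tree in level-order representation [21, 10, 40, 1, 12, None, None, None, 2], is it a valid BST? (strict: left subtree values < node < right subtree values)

Level-order array: [21, 10, 40, 1, 12, None, None, None, 2]
Validate using subtree bounds (lo, hi): at each node, require lo < value < hi,
then recurse left with hi=value and right with lo=value.
Preorder trace (stopping at first violation):
  at node 21 with bounds (-inf, +inf): OK
  at node 10 with bounds (-inf, 21): OK
  at node 1 with bounds (-inf, 10): OK
  at node 2 with bounds (1, 10): OK
  at node 12 with bounds (10, 21): OK
  at node 40 with bounds (21, +inf): OK
No violation found at any node.
Result: Valid BST


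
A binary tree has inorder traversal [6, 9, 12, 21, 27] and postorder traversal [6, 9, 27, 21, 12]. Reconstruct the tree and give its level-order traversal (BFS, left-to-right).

Inorder:   [6, 9, 12, 21, 27]
Postorder: [6, 9, 27, 21, 12]
Algorithm: postorder visits root last, so walk postorder right-to-left;
each value is the root of the current inorder slice — split it at that
value, recurse on the right subtree first, then the left.
Recursive splits:
  root=12; inorder splits into left=[6, 9], right=[21, 27]
  root=21; inorder splits into left=[], right=[27]
  root=27; inorder splits into left=[], right=[]
  root=9; inorder splits into left=[6], right=[]
  root=6; inorder splits into left=[], right=[]
Reconstructed level-order: [12, 9, 21, 6, 27]


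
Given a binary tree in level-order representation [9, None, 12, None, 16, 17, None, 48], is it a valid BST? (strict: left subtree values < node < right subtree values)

Level-order array: [9, None, 12, None, 16, 17, None, 48]
Validate using subtree bounds (lo, hi): at each node, require lo < value < hi,
then recurse left with hi=value and right with lo=value.
Preorder trace (stopping at first violation):
  at node 9 with bounds (-inf, +inf): OK
  at node 12 with bounds (9, +inf): OK
  at node 16 with bounds (12, +inf): OK
  at node 17 with bounds (12, 16): VIOLATION
Node 17 violates its bound: not (12 < 17 < 16).
Result: Not a valid BST


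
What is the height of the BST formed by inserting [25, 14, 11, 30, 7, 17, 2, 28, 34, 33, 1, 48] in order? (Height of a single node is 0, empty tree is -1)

Insertion order: [25, 14, 11, 30, 7, 17, 2, 28, 34, 33, 1, 48]
Tree (level-order array): [25, 14, 30, 11, 17, 28, 34, 7, None, None, None, None, None, 33, 48, 2, None, None, None, None, None, 1]
Compute height bottom-up (empty subtree = -1):
  height(1) = 1 + max(-1, -1) = 0
  height(2) = 1 + max(0, -1) = 1
  height(7) = 1 + max(1, -1) = 2
  height(11) = 1 + max(2, -1) = 3
  height(17) = 1 + max(-1, -1) = 0
  height(14) = 1 + max(3, 0) = 4
  height(28) = 1 + max(-1, -1) = 0
  height(33) = 1 + max(-1, -1) = 0
  height(48) = 1 + max(-1, -1) = 0
  height(34) = 1 + max(0, 0) = 1
  height(30) = 1 + max(0, 1) = 2
  height(25) = 1 + max(4, 2) = 5
Height = 5


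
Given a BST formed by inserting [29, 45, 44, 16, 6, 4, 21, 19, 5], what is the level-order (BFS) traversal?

Tree insertion order: [29, 45, 44, 16, 6, 4, 21, 19, 5]
Tree (level-order array): [29, 16, 45, 6, 21, 44, None, 4, None, 19, None, None, None, None, 5]
BFS from the root, enqueuing left then right child of each popped node:
  queue [29] -> pop 29, enqueue [16, 45], visited so far: [29]
  queue [16, 45] -> pop 16, enqueue [6, 21], visited so far: [29, 16]
  queue [45, 6, 21] -> pop 45, enqueue [44], visited so far: [29, 16, 45]
  queue [6, 21, 44] -> pop 6, enqueue [4], visited so far: [29, 16, 45, 6]
  queue [21, 44, 4] -> pop 21, enqueue [19], visited so far: [29, 16, 45, 6, 21]
  queue [44, 4, 19] -> pop 44, enqueue [none], visited so far: [29, 16, 45, 6, 21, 44]
  queue [4, 19] -> pop 4, enqueue [5], visited so far: [29, 16, 45, 6, 21, 44, 4]
  queue [19, 5] -> pop 19, enqueue [none], visited so far: [29, 16, 45, 6, 21, 44, 4, 19]
  queue [5] -> pop 5, enqueue [none], visited so far: [29, 16, 45, 6, 21, 44, 4, 19, 5]
Result: [29, 16, 45, 6, 21, 44, 4, 19, 5]


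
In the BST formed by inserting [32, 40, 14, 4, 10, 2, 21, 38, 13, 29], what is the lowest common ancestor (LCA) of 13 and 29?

Tree insertion order: [32, 40, 14, 4, 10, 2, 21, 38, 13, 29]
Tree (level-order array): [32, 14, 40, 4, 21, 38, None, 2, 10, None, 29, None, None, None, None, None, 13]
In a BST, the LCA of p=13, q=29 is the first node v on the
root-to-leaf path with p <= v <= q (go left if both < v, right if both > v).
Walk from root:
  at 32: both 13 and 29 < 32, go left
  at 14: 13 <= 14 <= 29, this is the LCA
LCA = 14


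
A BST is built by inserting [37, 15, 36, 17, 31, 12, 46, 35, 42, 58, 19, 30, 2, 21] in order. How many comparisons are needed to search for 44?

Search path for 44: 37 -> 46 -> 42
Found: False
Comparisons: 3


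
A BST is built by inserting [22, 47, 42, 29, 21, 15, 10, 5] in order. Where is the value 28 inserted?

Starting tree (level order): [22, 21, 47, 15, None, 42, None, 10, None, 29, None, 5]
Insertion path: 22 -> 47 -> 42 -> 29
Result: insert 28 as left child of 29
Final tree (level order): [22, 21, 47, 15, None, 42, None, 10, None, 29, None, 5, None, 28]


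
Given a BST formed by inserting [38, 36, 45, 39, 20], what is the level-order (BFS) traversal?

Tree insertion order: [38, 36, 45, 39, 20]
Tree (level-order array): [38, 36, 45, 20, None, 39]
BFS from the root, enqueuing left then right child of each popped node:
  queue [38] -> pop 38, enqueue [36, 45], visited so far: [38]
  queue [36, 45] -> pop 36, enqueue [20], visited so far: [38, 36]
  queue [45, 20] -> pop 45, enqueue [39], visited so far: [38, 36, 45]
  queue [20, 39] -> pop 20, enqueue [none], visited so far: [38, 36, 45, 20]
  queue [39] -> pop 39, enqueue [none], visited so far: [38, 36, 45, 20, 39]
Result: [38, 36, 45, 20, 39]


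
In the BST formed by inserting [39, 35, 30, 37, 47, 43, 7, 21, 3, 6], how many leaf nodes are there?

Tree built from: [39, 35, 30, 37, 47, 43, 7, 21, 3, 6]
Tree (level-order array): [39, 35, 47, 30, 37, 43, None, 7, None, None, None, None, None, 3, 21, None, 6]
Rule: A leaf has 0 children.
Per-node child counts:
  node 39: 2 child(ren)
  node 35: 2 child(ren)
  node 30: 1 child(ren)
  node 7: 2 child(ren)
  node 3: 1 child(ren)
  node 6: 0 child(ren)
  node 21: 0 child(ren)
  node 37: 0 child(ren)
  node 47: 1 child(ren)
  node 43: 0 child(ren)
Matching nodes: [6, 21, 37, 43]
Count of leaf nodes: 4


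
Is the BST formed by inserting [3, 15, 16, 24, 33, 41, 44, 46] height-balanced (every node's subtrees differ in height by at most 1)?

Tree (level-order array): [3, None, 15, None, 16, None, 24, None, 33, None, 41, None, 44, None, 46]
Definition: a tree is height-balanced if, at every node, |h(left) - h(right)| <= 1 (empty subtree has height -1).
Bottom-up per-node check:
  node 46: h_left=-1, h_right=-1, diff=0 [OK], height=0
  node 44: h_left=-1, h_right=0, diff=1 [OK], height=1
  node 41: h_left=-1, h_right=1, diff=2 [FAIL (|-1-1|=2 > 1)], height=2
  node 33: h_left=-1, h_right=2, diff=3 [FAIL (|-1-2|=3 > 1)], height=3
  node 24: h_left=-1, h_right=3, diff=4 [FAIL (|-1-3|=4 > 1)], height=4
  node 16: h_left=-1, h_right=4, diff=5 [FAIL (|-1-4|=5 > 1)], height=5
  node 15: h_left=-1, h_right=5, diff=6 [FAIL (|-1-5|=6 > 1)], height=6
  node 3: h_left=-1, h_right=6, diff=7 [FAIL (|-1-6|=7 > 1)], height=7
Node 41 violates the condition: |-1 - 1| = 2 > 1.
Result: Not balanced


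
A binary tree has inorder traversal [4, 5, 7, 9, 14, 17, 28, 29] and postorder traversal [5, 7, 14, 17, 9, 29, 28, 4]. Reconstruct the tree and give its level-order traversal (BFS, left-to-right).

Inorder:   [4, 5, 7, 9, 14, 17, 28, 29]
Postorder: [5, 7, 14, 17, 9, 29, 28, 4]
Algorithm: postorder visits root last, so walk postorder right-to-left;
each value is the root of the current inorder slice — split it at that
value, recurse on the right subtree first, then the left.
Recursive splits:
  root=4; inorder splits into left=[], right=[5, 7, 9, 14, 17, 28, 29]
  root=28; inorder splits into left=[5, 7, 9, 14, 17], right=[29]
  root=29; inorder splits into left=[], right=[]
  root=9; inorder splits into left=[5, 7], right=[14, 17]
  root=17; inorder splits into left=[14], right=[]
  root=14; inorder splits into left=[], right=[]
  root=7; inorder splits into left=[5], right=[]
  root=5; inorder splits into left=[], right=[]
Reconstructed level-order: [4, 28, 9, 29, 7, 17, 5, 14]


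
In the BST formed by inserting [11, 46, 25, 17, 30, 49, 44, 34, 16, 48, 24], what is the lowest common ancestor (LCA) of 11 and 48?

Tree insertion order: [11, 46, 25, 17, 30, 49, 44, 34, 16, 48, 24]
Tree (level-order array): [11, None, 46, 25, 49, 17, 30, 48, None, 16, 24, None, 44, None, None, None, None, None, None, 34]
In a BST, the LCA of p=11, q=48 is the first node v on the
root-to-leaf path with p <= v <= q (go left if both < v, right if both > v).
Walk from root:
  at 11: 11 <= 11 <= 48, this is the LCA
LCA = 11


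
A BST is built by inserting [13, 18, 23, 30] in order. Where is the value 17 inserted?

Starting tree (level order): [13, None, 18, None, 23, None, 30]
Insertion path: 13 -> 18
Result: insert 17 as left child of 18
Final tree (level order): [13, None, 18, 17, 23, None, None, None, 30]


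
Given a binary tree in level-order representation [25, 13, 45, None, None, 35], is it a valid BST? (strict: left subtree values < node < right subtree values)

Level-order array: [25, 13, 45, None, None, 35]
Validate using subtree bounds (lo, hi): at each node, require lo < value < hi,
then recurse left with hi=value and right with lo=value.
Preorder trace (stopping at first violation):
  at node 25 with bounds (-inf, +inf): OK
  at node 13 with bounds (-inf, 25): OK
  at node 45 with bounds (25, +inf): OK
  at node 35 with bounds (25, 45): OK
No violation found at any node.
Result: Valid BST


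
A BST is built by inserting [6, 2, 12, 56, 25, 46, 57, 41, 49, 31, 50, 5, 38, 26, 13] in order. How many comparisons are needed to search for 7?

Search path for 7: 6 -> 12
Found: False
Comparisons: 2


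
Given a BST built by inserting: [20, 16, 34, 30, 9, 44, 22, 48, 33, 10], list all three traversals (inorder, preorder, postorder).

Tree insertion order: [20, 16, 34, 30, 9, 44, 22, 48, 33, 10]
Tree (level-order array): [20, 16, 34, 9, None, 30, 44, None, 10, 22, 33, None, 48]
Inorder (L, root, R): [9, 10, 16, 20, 22, 30, 33, 34, 44, 48]
Preorder (root, L, R): [20, 16, 9, 10, 34, 30, 22, 33, 44, 48]
Postorder (L, R, root): [10, 9, 16, 22, 33, 30, 48, 44, 34, 20]


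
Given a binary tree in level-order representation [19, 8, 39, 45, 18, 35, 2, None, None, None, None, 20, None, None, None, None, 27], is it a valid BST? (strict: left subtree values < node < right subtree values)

Level-order array: [19, 8, 39, 45, 18, 35, 2, None, None, None, None, 20, None, None, None, None, 27]
Validate using subtree bounds (lo, hi): at each node, require lo < value < hi,
then recurse left with hi=value and right with lo=value.
Preorder trace (stopping at first violation):
  at node 19 with bounds (-inf, +inf): OK
  at node 8 with bounds (-inf, 19): OK
  at node 45 with bounds (-inf, 8): VIOLATION
Node 45 violates its bound: not (-inf < 45 < 8).
Result: Not a valid BST


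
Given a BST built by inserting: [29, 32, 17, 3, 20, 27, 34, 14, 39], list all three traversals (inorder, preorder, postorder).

Tree insertion order: [29, 32, 17, 3, 20, 27, 34, 14, 39]
Tree (level-order array): [29, 17, 32, 3, 20, None, 34, None, 14, None, 27, None, 39]
Inorder (L, root, R): [3, 14, 17, 20, 27, 29, 32, 34, 39]
Preorder (root, L, R): [29, 17, 3, 14, 20, 27, 32, 34, 39]
Postorder (L, R, root): [14, 3, 27, 20, 17, 39, 34, 32, 29]


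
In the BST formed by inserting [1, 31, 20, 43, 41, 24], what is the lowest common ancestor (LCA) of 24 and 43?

Tree insertion order: [1, 31, 20, 43, 41, 24]
Tree (level-order array): [1, None, 31, 20, 43, None, 24, 41]
In a BST, the LCA of p=24, q=43 is the first node v on the
root-to-leaf path with p <= v <= q (go left if both < v, right if both > v).
Walk from root:
  at 1: both 24 and 43 > 1, go right
  at 31: 24 <= 31 <= 43, this is the LCA
LCA = 31


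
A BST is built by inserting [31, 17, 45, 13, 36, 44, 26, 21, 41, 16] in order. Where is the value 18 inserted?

Starting tree (level order): [31, 17, 45, 13, 26, 36, None, None, 16, 21, None, None, 44, None, None, None, None, 41]
Insertion path: 31 -> 17 -> 26 -> 21
Result: insert 18 as left child of 21
Final tree (level order): [31, 17, 45, 13, 26, 36, None, None, 16, 21, None, None, 44, None, None, 18, None, 41]


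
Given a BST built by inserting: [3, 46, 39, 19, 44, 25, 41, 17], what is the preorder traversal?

Tree insertion order: [3, 46, 39, 19, 44, 25, 41, 17]
Tree (level-order array): [3, None, 46, 39, None, 19, 44, 17, 25, 41]
Preorder traversal: [3, 46, 39, 19, 17, 25, 44, 41]


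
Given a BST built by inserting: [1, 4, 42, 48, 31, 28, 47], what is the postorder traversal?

Tree insertion order: [1, 4, 42, 48, 31, 28, 47]
Tree (level-order array): [1, None, 4, None, 42, 31, 48, 28, None, 47]
Postorder traversal: [28, 31, 47, 48, 42, 4, 1]


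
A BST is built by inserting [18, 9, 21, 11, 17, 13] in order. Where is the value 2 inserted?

Starting tree (level order): [18, 9, 21, None, 11, None, None, None, 17, 13]
Insertion path: 18 -> 9
Result: insert 2 as left child of 9
Final tree (level order): [18, 9, 21, 2, 11, None, None, None, None, None, 17, 13]


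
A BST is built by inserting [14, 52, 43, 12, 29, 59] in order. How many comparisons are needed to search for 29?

Search path for 29: 14 -> 52 -> 43 -> 29
Found: True
Comparisons: 4


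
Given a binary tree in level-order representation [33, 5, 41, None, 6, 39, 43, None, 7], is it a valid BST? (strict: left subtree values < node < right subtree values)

Level-order array: [33, 5, 41, None, 6, 39, 43, None, 7]
Validate using subtree bounds (lo, hi): at each node, require lo < value < hi,
then recurse left with hi=value and right with lo=value.
Preorder trace (stopping at first violation):
  at node 33 with bounds (-inf, +inf): OK
  at node 5 with bounds (-inf, 33): OK
  at node 6 with bounds (5, 33): OK
  at node 7 with bounds (6, 33): OK
  at node 41 with bounds (33, +inf): OK
  at node 39 with bounds (33, 41): OK
  at node 43 with bounds (41, +inf): OK
No violation found at any node.
Result: Valid BST


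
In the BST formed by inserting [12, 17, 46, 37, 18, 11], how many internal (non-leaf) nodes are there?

Tree built from: [12, 17, 46, 37, 18, 11]
Tree (level-order array): [12, 11, 17, None, None, None, 46, 37, None, 18]
Rule: An internal node has at least one child.
Per-node child counts:
  node 12: 2 child(ren)
  node 11: 0 child(ren)
  node 17: 1 child(ren)
  node 46: 1 child(ren)
  node 37: 1 child(ren)
  node 18: 0 child(ren)
Matching nodes: [12, 17, 46, 37]
Count of internal (non-leaf) nodes: 4


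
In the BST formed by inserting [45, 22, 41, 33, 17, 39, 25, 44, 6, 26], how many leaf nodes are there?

Tree built from: [45, 22, 41, 33, 17, 39, 25, 44, 6, 26]
Tree (level-order array): [45, 22, None, 17, 41, 6, None, 33, 44, None, None, 25, 39, None, None, None, 26]
Rule: A leaf has 0 children.
Per-node child counts:
  node 45: 1 child(ren)
  node 22: 2 child(ren)
  node 17: 1 child(ren)
  node 6: 0 child(ren)
  node 41: 2 child(ren)
  node 33: 2 child(ren)
  node 25: 1 child(ren)
  node 26: 0 child(ren)
  node 39: 0 child(ren)
  node 44: 0 child(ren)
Matching nodes: [6, 26, 39, 44]
Count of leaf nodes: 4


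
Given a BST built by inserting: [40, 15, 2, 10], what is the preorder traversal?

Tree insertion order: [40, 15, 2, 10]
Tree (level-order array): [40, 15, None, 2, None, None, 10]
Preorder traversal: [40, 15, 2, 10]


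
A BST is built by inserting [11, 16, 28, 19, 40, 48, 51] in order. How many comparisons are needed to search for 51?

Search path for 51: 11 -> 16 -> 28 -> 40 -> 48 -> 51
Found: True
Comparisons: 6


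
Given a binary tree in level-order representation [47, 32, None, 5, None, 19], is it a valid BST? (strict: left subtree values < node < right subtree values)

Level-order array: [47, 32, None, 5, None, 19]
Validate using subtree bounds (lo, hi): at each node, require lo < value < hi,
then recurse left with hi=value and right with lo=value.
Preorder trace (stopping at first violation):
  at node 47 with bounds (-inf, +inf): OK
  at node 32 with bounds (-inf, 47): OK
  at node 5 with bounds (-inf, 32): OK
  at node 19 with bounds (-inf, 5): VIOLATION
Node 19 violates its bound: not (-inf < 19 < 5).
Result: Not a valid BST


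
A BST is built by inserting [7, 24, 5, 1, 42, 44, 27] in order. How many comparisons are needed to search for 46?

Search path for 46: 7 -> 24 -> 42 -> 44
Found: False
Comparisons: 4


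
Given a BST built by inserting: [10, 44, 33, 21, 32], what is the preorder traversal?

Tree insertion order: [10, 44, 33, 21, 32]
Tree (level-order array): [10, None, 44, 33, None, 21, None, None, 32]
Preorder traversal: [10, 44, 33, 21, 32]


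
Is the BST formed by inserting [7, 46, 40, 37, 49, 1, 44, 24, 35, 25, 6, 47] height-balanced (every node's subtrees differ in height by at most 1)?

Tree (level-order array): [7, 1, 46, None, 6, 40, 49, None, None, 37, 44, 47, None, 24, None, None, None, None, None, None, 35, 25]
Definition: a tree is height-balanced if, at every node, |h(left) - h(right)| <= 1 (empty subtree has height -1).
Bottom-up per-node check:
  node 6: h_left=-1, h_right=-1, diff=0 [OK], height=0
  node 1: h_left=-1, h_right=0, diff=1 [OK], height=1
  node 25: h_left=-1, h_right=-1, diff=0 [OK], height=0
  node 35: h_left=0, h_right=-1, diff=1 [OK], height=1
  node 24: h_left=-1, h_right=1, diff=2 [FAIL (|-1-1|=2 > 1)], height=2
  node 37: h_left=2, h_right=-1, diff=3 [FAIL (|2--1|=3 > 1)], height=3
  node 44: h_left=-1, h_right=-1, diff=0 [OK], height=0
  node 40: h_left=3, h_right=0, diff=3 [FAIL (|3-0|=3 > 1)], height=4
  node 47: h_left=-1, h_right=-1, diff=0 [OK], height=0
  node 49: h_left=0, h_right=-1, diff=1 [OK], height=1
  node 46: h_left=4, h_right=1, diff=3 [FAIL (|4-1|=3 > 1)], height=5
  node 7: h_left=1, h_right=5, diff=4 [FAIL (|1-5|=4 > 1)], height=6
Node 24 violates the condition: |-1 - 1| = 2 > 1.
Result: Not balanced


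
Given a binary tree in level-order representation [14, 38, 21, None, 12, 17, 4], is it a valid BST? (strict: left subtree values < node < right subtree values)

Level-order array: [14, 38, 21, None, 12, 17, 4]
Validate using subtree bounds (lo, hi): at each node, require lo < value < hi,
then recurse left with hi=value and right with lo=value.
Preorder trace (stopping at first violation):
  at node 14 with bounds (-inf, +inf): OK
  at node 38 with bounds (-inf, 14): VIOLATION
Node 38 violates its bound: not (-inf < 38 < 14).
Result: Not a valid BST


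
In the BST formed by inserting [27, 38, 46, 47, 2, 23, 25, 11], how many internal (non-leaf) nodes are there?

Tree built from: [27, 38, 46, 47, 2, 23, 25, 11]
Tree (level-order array): [27, 2, 38, None, 23, None, 46, 11, 25, None, 47]
Rule: An internal node has at least one child.
Per-node child counts:
  node 27: 2 child(ren)
  node 2: 1 child(ren)
  node 23: 2 child(ren)
  node 11: 0 child(ren)
  node 25: 0 child(ren)
  node 38: 1 child(ren)
  node 46: 1 child(ren)
  node 47: 0 child(ren)
Matching nodes: [27, 2, 23, 38, 46]
Count of internal (non-leaf) nodes: 5


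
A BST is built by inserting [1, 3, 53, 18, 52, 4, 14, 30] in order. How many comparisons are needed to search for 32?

Search path for 32: 1 -> 3 -> 53 -> 18 -> 52 -> 30
Found: False
Comparisons: 6


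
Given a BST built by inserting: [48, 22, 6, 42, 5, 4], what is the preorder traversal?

Tree insertion order: [48, 22, 6, 42, 5, 4]
Tree (level-order array): [48, 22, None, 6, 42, 5, None, None, None, 4]
Preorder traversal: [48, 22, 6, 5, 4, 42]


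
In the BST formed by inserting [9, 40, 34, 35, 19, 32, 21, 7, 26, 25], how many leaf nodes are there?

Tree built from: [9, 40, 34, 35, 19, 32, 21, 7, 26, 25]
Tree (level-order array): [9, 7, 40, None, None, 34, None, 19, 35, None, 32, None, None, 21, None, None, 26, 25]
Rule: A leaf has 0 children.
Per-node child counts:
  node 9: 2 child(ren)
  node 7: 0 child(ren)
  node 40: 1 child(ren)
  node 34: 2 child(ren)
  node 19: 1 child(ren)
  node 32: 1 child(ren)
  node 21: 1 child(ren)
  node 26: 1 child(ren)
  node 25: 0 child(ren)
  node 35: 0 child(ren)
Matching nodes: [7, 25, 35]
Count of leaf nodes: 3


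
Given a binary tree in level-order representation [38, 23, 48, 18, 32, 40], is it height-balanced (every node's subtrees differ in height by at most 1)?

Tree (level-order array): [38, 23, 48, 18, 32, 40]
Definition: a tree is height-balanced if, at every node, |h(left) - h(right)| <= 1 (empty subtree has height -1).
Bottom-up per-node check:
  node 18: h_left=-1, h_right=-1, diff=0 [OK], height=0
  node 32: h_left=-1, h_right=-1, diff=0 [OK], height=0
  node 23: h_left=0, h_right=0, diff=0 [OK], height=1
  node 40: h_left=-1, h_right=-1, diff=0 [OK], height=0
  node 48: h_left=0, h_right=-1, diff=1 [OK], height=1
  node 38: h_left=1, h_right=1, diff=0 [OK], height=2
All nodes satisfy the balance condition.
Result: Balanced


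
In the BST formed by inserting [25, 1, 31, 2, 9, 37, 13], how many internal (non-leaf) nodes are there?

Tree built from: [25, 1, 31, 2, 9, 37, 13]
Tree (level-order array): [25, 1, 31, None, 2, None, 37, None, 9, None, None, None, 13]
Rule: An internal node has at least one child.
Per-node child counts:
  node 25: 2 child(ren)
  node 1: 1 child(ren)
  node 2: 1 child(ren)
  node 9: 1 child(ren)
  node 13: 0 child(ren)
  node 31: 1 child(ren)
  node 37: 0 child(ren)
Matching nodes: [25, 1, 2, 9, 31]
Count of internal (non-leaf) nodes: 5


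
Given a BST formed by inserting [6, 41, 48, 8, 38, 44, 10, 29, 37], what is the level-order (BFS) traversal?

Tree insertion order: [6, 41, 48, 8, 38, 44, 10, 29, 37]
Tree (level-order array): [6, None, 41, 8, 48, None, 38, 44, None, 10, None, None, None, None, 29, None, 37]
BFS from the root, enqueuing left then right child of each popped node:
  queue [6] -> pop 6, enqueue [41], visited so far: [6]
  queue [41] -> pop 41, enqueue [8, 48], visited so far: [6, 41]
  queue [8, 48] -> pop 8, enqueue [38], visited so far: [6, 41, 8]
  queue [48, 38] -> pop 48, enqueue [44], visited so far: [6, 41, 8, 48]
  queue [38, 44] -> pop 38, enqueue [10], visited so far: [6, 41, 8, 48, 38]
  queue [44, 10] -> pop 44, enqueue [none], visited so far: [6, 41, 8, 48, 38, 44]
  queue [10] -> pop 10, enqueue [29], visited so far: [6, 41, 8, 48, 38, 44, 10]
  queue [29] -> pop 29, enqueue [37], visited so far: [6, 41, 8, 48, 38, 44, 10, 29]
  queue [37] -> pop 37, enqueue [none], visited so far: [6, 41, 8, 48, 38, 44, 10, 29, 37]
Result: [6, 41, 8, 48, 38, 44, 10, 29, 37]


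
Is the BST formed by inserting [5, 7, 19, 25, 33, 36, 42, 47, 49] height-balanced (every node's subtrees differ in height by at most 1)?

Tree (level-order array): [5, None, 7, None, 19, None, 25, None, 33, None, 36, None, 42, None, 47, None, 49]
Definition: a tree is height-balanced if, at every node, |h(left) - h(right)| <= 1 (empty subtree has height -1).
Bottom-up per-node check:
  node 49: h_left=-1, h_right=-1, diff=0 [OK], height=0
  node 47: h_left=-1, h_right=0, diff=1 [OK], height=1
  node 42: h_left=-1, h_right=1, diff=2 [FAIL (|-1-1|=2 > 1)], height=2
  node 36: h_left=-1, h_right=2, diff=3 [FAIL (|-1-2|=3 > 1)], height=3
  node 33: h_left=-1, h_right=3, diff=4 [FAIL (|-1-3|=4 > 1)], height=4
  node 25: h_left=-1, h_right=4, diff=5 [FAIL (|-1-4|=5 > 1)], height=5
  node 19: h_left=-1, h_right=5, diff=6 [FAIL (|-1-5|=6 > 1)], height=6
  node 7: h_left=-1, h_right=6, diff=7 [FAIL (|-1-6|=7 > 1)], height=7
  node 5: h_left=-1, h_right=7, diff=8 [FAIL (|-1-7|=8 > 1)], height=8
Node 42 violates the condition: |-1 - 1| = 2 > 1.
Result: Not balanced


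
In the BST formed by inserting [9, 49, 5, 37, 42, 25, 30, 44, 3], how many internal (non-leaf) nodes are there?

Tree built from: [9, 49, 5, 37, 42, 25, 30, 44, 3]
Tree (level-order array): [9, 5, 49, 3, None, 37, None, None, None, 25, 42, None, 30, None, 44]
Rule: An internal node has at least one child.
Per-node child counts:
  node 9: 2 child(ren)
  node 5: 1 child(ren)
  node 3: 0 child(ren)
  node 49: 1 child(ren)
  node 37: 2 child(ren)
  node 25: 1 child(ren)
  node 30: 0 child(ren)
  node 42: 1 child(ren)
  node 44: 0 child(ren)
Matching nodes: [9, 5, 49, 37, 25, 42]
Count of internal (non-leaf) nodes: 6


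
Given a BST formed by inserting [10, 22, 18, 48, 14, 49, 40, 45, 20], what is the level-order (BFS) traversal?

Tree insertion order: [10, 22, 18, 48, 14, 49, 40, 45, 20]
Tree (level-order array): [10, None, 22, 18, 48, 14, 20, 40, 49, None, None, None, None, None, 45]
BFS from the root, enqueuing left then right child of each popped node:
  queue [10] -> pop 10, enqueue [22], visited so far: [10]
  queue [22] -> pop 22, enqueue [18, 48], visited so far: [10, 22]
  queue [18, 48] -> pop 18, enqueue [14, 20], visited so far: [10, 22, 18]
  queue [48, 14, 20] -> pop 48, enqueue [40, 49], visited so far: [10, 22, 18, 48]
  queue [14, 20, 40, 49] -> pop 14, enqueue [none], visited so far: [10, 22, 18, 48, 14]
  queue [20, 40, 49] -> pop 20, enqueue [none], visited so far: [10, 22, 18, 48, 14, 20]
  queue [40, 49] -> pop 40, enqueue [45], visited so far: [10, 22, 18, 48, 14, 20, 40]
  queue [49, 45] -> pop 49, enqueue [none], visited so far: [10, 22, 18, 48, 14, 20, 40, 49]
  queue [45] -> pop 45, enqueue [none], visited so far: [10, 22, 18, 48, 14, 20, 40, 49, 45]
Result: [10, 22, 18, 48, 14, 20, 40, 49, 45]


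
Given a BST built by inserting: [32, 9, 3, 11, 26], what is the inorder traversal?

Tree insertion order: [32, 9, 3, 11, 26]
Tree (level-order array): [32, 9, None, 3, 11, None, None, None, 26]
Inorder traversal: [3, 9, 11, 26, 32]


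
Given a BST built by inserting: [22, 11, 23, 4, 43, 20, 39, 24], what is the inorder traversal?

Tree insertion order: [22, 11, 23, 4, 43, 20, 39, 24]
Tree (level-order array): [22, 11, 23, 4, 20, None, 43, None, None, None, None, 39, None, 24]
Inorder traversal: [4, 11, 20, 22, 23, 24, 39, 43]


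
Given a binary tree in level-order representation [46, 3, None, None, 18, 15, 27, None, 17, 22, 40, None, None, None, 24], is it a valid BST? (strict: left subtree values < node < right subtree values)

Level-order array: [46, 3, None, None, 18, 15, 27, None, 17, 22, 40, None, None, None, 24]
Validate using subtree bounds (lo, hi): at each node, require lo < value < hi,
then recurse left with hi=value and right with lo=value.
Preorder trace (stopping at first violation):
  at node 46 with bounds (-inf, +inf): OK
  at node 3 with bounds (-inf, 46): OK
  at node 18 with bounds (3, 46): OK
  at node 15 with bounds (3, 18): OK
  at node 17 with bounds (15, 18): OK
  at node 27 with bounds (18, 46): OK
  at node 22 with bounds (18, 27): OK
  at node 24 with bounds (22, 27): OK
  at node 40 with bounds (27, 46): OK
No violation found at any node.
Result: Valid BST


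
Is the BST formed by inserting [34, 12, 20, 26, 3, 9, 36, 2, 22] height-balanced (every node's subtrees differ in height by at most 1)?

Tree (level-order array): [34, 12, 36, 3, 20, None, None, 2, 9, None, 26, None, None, None, None, 22]
Definition: a tree is height-balanced if, at every node, |h(left) - h(right)| <= 1 (empty subtree has height -1).
Bottom-up per-node check:
  node 2: h_left=-1, h_right=-1, diff=0 [OK], height=0
  node 9: h_left=-1, h_right=-1, diff=0 [OK], height=0
  node 3: h_left=0, h_right=0, diff=0 [OK], height=1
  node 22: h_left=-1, h_right=-1, diff=0 [OK], height=0
  node 26: h_left=0, h_right=-1, diff=1 [OK], height=1
  node 20: h_left=-1, h_right=1, diff=2 [FAIL (|-1-1|=2 > 1)], height=2
  node 12: h_left=1, h_right=2, diff=1 [OK], height=3
  node 36: h_left=-1, h_right=-1, diff=0 [OK], height=0
  node 34: h_left=3, h_right=0, diff=3 [FAIL (|3-0|=3 > 1)], height=4
Node 20 violates the condition: |-1 - 1| = 2 > 1.
Result: Not balanced


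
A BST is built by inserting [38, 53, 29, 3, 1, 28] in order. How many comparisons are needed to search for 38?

Search path for 38: 38
Found: True
Comparisons: 1


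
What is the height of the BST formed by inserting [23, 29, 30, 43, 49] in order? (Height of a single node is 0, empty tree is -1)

Insertion order: [23, 29, 30, 43, 49]
Tree (level-order array): [23, None, 29, None, 30, None, 43, None, 49]
Compute height bottom-up (empty subtree = -1):
  height(49) = 1 + max(-1, -1) = 0
  height(43) = 1 + max(-1, 0) = 1
  height(30) = 1 + max(-1, 1) = 2
  height(29) = 1 + max(-1, 2) = 3
  height(23) = 1 + max(-1, 3) = 4
Height = 4


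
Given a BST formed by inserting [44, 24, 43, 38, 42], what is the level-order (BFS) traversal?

Tree insertion order: [44, 24, 43, 38, 42]
Tree (level-order array): [44, 24, None, None, 43, 38, None, None, 42]
BFS from the root, enqueuing left then right child of each popped node:
  queue [44] -> pop 44, enqueue [24], visited so far: [44]
  queue [24] -> pop 24, enqueue [43], visited so far: [44, 24]
  queue [43] -> pop 43, enqueue [38], visited so far: [44, 24, 43]
  queue [38] -> pop 38, enqueue [42], visited so far: [44, 24, 43, 38]
  queue [42] -> pop 42, enqueue [none], visited so far: [44, 24, 43, 38, 42]
Result: [44, 24, 43, 38, 42]


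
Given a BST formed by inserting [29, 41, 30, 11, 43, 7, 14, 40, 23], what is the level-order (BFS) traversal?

Tree insertion order: [29, 41, 30, 11, 43, 7, 14, 40, 23]
Tree (level-order array): [29, 11, 41, 7, 14, 30, 43, None, None, None, 23, None, 40]
BFS from the root, enqueuing left then right child of each popped node:
  queue [29] -> pop 29, enqueue [11, 41], visited so far: [29]
  queue [11, 41] -> pop 11, enqueue [7, 14], visited so far: [29, 11]
  queue [41, 7, 14] -> pop 41, enqueue [30, 43], visited so far: [29, 11, 41]
  queue [7, 14, 30, 43] -> pop 7, enqueue [none], visited so far: [29, 11, 41, 7]
  queue [14, 30, 43] -> pop 14, enqueue [23], visited so far: [29, 11, 41, 7, 14]
  queue [30, 43, 23] -> pop 30, enqueue [40], visited so far: [29, 11, 41, 7, 14, 30]
  queue [43, 23, 40] -> pop 43, enqueue [none], visited so far: [29, 11, 41, 7, 14, 30, 43]
  queue [23, 40] -> pop 23, enqueue [none], visited so far: [29, 11, 41, 7, 14, 30, 43, 23]
  queue [40] -> pop 40, enqueue [none], visited so far: [29, 11, 41, 7, 14, 30, 43, 23, 40]
Result: [29, 11, 41, 7, 14, 30, 43, 23, 40]


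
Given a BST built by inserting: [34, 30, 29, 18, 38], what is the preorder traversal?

Tree insertion order: [34, 30, 29, 18, 38]
Tree (level-order array): [34, 30, 38, 29, None, None, None, 18]
Preorder traversal: [34, 30, 29, 18, 38]


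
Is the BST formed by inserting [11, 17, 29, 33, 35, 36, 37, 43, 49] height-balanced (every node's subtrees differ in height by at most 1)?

Tree (level-order array): [11, None, 17, None, 29, None, 33, None, 35, None, 36, None, 37, None, 43, None, 49]
Definition: a tree is height-balanced if, at every node, |h(left) - h(right)| <= 1 (empty subtree has height -1).
Bottom-up per-node check:
  node 49: h_left=-1, h_right=-1, diff=0 [OK], height=0
  node 43: h_left=-1, h_right=0, diff=1 [OK], height=1
  node 37: h_left=-1, h_right=1, diff=2 [FAIL (|-1-1|=2 > 1)], height=2
  node 36: h_left=-1, h_right=2, diff=3 [FAIL (|-1-2|=3 > 1)], height=3
  node 35: h_left=-1, h_right=3, diff=4 [FAIL (|-1-3|=4 > 1)], height=4
  node 33: h_left=-1, h_right=4, diff=5 [FAIL (|-1-4|=5 > 1)], height=5
  node 29: h_left=-1, h_right=5, diff=6 [FAIL (|-1-5|=6 > 1)], height=6
  node 17: h_left=-1, h_right=6, diff=7 [FAIL (|-1-6|=7 > 1)], height=7
  node 11: h_left=-1, h_right=7, diff=8 [FAIL (|-1-7|=8 > 1)], height=8
Node 37 violates the condition: |-1 - 1| = 2 > 1.
Result: Not balanced


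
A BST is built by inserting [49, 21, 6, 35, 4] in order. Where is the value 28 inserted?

Starting tree (level order): [49, 21, None, 6, 35, 4]
Insertion path: 49 -> 21 -> 35
Result: insert 28 as left child of 35
Final tree (level order): [49, 21, None, 6, 35, 4, None, 28]


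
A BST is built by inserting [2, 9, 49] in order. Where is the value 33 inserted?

Starting tree (level order): [2, None, 9, None, 49]
Insertion path: 2 -> 9 -> 49
Result: insert 33 as left child of 49
Final tree (level order): [2, None, 9, None, 49, 33]


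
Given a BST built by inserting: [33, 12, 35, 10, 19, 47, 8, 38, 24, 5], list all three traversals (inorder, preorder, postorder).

Tree insertion order: [33, 12, 35, 10, 19, 47, 8, 38, 24, 5]
Tree (level-order array): [33, 12, 35, 10, 19, None, 47, 8, None, None, 24, 38, None, 5]
Inorder (L, root, R): [5, 8, 10, 12, 19, 24, 33, 35, 38, 47]
Preorder (root, L, R): [33, 12, 10, 8, 5, 19, 24, 35, 47, 38]
Postorder (L, R, root): [5, 8, 10, 24, 19, 12, 38, 47, 35, 33]


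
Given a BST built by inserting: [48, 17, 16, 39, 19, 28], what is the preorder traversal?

Tree insertion order: [48, 17, 16, 39, 19, 28]
Tree (level-order array): [48, 17, None, 16, 39, None, None, 19, None, None, 28]
Preorder traversal: [48, 17, 16, 39, 19, 28]


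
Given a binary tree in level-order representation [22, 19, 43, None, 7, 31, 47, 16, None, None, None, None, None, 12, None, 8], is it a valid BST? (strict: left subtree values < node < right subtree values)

Level-order array: [22, 19, 43, None, 7, 31, 47, 16, None, None, None, None, None, 12, None, 8]
Validate using subtree bounds (lo, hi): at each node, require lo < value < hi,
then recurse left with hi=value and right with lo=value.
Preorder trace (stopping at first violation):
  at node 22 with bounds (-inf, +inf): OK
  at node 19 with bounds (-inf, 22): OK
  at node 7 with bounds (19, 22): VIOLATION
Node 7 violates its bound: not (19 < 7 < 22).
Result: Not a valid BST


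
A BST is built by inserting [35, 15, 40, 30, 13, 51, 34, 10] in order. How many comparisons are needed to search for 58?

Search path for 58: 35 -> 40 -> 51
Found: False
Comparisons: 3


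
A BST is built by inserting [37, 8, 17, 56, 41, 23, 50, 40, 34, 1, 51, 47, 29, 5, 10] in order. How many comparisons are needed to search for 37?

Search path for 37: 37
Found: True
Comparisons: 1


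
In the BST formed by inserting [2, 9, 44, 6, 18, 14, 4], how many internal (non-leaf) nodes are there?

Tree built from: [2, 9, 44, 6, 18, 14, 4]
Tree (level-order array): [2, None, 9, 6, 44, 4, None, 18, None, None, None, 14]
Rule: An internal node has at least one child.
Per-node child counts:
  node 2: 1 child(ren)
  node 9: 2 child(ren)
  node 6: 1 child(ren)
  node 4: 0 child(ren)
  node 44: 1 child(ren)
  node 18: 1 child(ren)
  node 14: 0 child(ren)
Matching nodes: [2, 9, 6, 44, 18]
Count of internal (non-leaf) nodes: 5


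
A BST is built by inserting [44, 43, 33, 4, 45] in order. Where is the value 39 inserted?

Starting tree (level order): [44, 43, 45, 33, None, None, None, 4]
Insertion path: 44 -> 43 -> 33
Result: insert 39 as right child of 33
Final tree (level order): [44, 43, 45, 33, None, None, None, 4, 39]


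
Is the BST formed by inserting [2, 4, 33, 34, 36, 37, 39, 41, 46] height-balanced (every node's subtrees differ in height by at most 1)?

Tree (level-order array): [2, None, 4, None, 33, None, 34, None, 36, None, 37, None, 39, None, 41, None, 46]
Definition: a tree is height-balanced if, at every node, |h(left) - h(right)| <= 1 (empty subtree has height -1).
Bottom-up per-node check:
  node 46: h_left=-1, h_right=-1, diff=0 [OK], height=0
  node 41: h_left=-1, h_right=0, diff=1 [OK], height=1
  node 39: h_left=-1, h_right=1, diff=2 [FAIL (|-1-1|=2 > 1)], height=2
  node 37: h_left=-1, h_right=2, diff=3 [FAIL (|-1-2|=3 > 1)], height=3
  node 36: h_left=-1, h_right=3, diff=4 [FAIL (|-1-3|=4 > 1)], height=4
  node 34: h_left=-1, h_right=4, diff=5 [FAIL (|-1-4|=5 > 1)], height=5
  node 33: h_left=-1, h_right=5, diff=6 [FAIL (|-1-5|=6 > 1)], height=6
  node 4: h_left=-1, h_right=6, diff=7 [FAIL (|-1-6|=7 > 1)], height=7
  node 2: h_left=-1, h_right=7, diff=8 [FAIL (|-1-7|=8 > 1)], height=8
Node 39 violates the condition: |-1 - 1| = 2 > 1.
Result: Not balanced
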